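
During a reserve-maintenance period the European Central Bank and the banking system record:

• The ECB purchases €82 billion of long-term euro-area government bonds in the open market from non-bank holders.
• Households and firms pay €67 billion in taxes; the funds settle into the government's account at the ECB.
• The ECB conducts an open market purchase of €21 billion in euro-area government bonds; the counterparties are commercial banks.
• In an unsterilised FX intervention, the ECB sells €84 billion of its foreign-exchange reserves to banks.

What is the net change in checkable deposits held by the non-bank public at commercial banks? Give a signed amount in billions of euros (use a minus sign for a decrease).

+€15 billion

Asset purchase (from non-banks) €82 billion: non-bank counterparties' bank balances rise → +€82B.
Government account inflow €67 billion: non-bank counterparties' bank balances fall → −€67B.
OMO purchase (from banks) €21 billion: the counterparty is a bank, so public deposits are unchanged → 0.
FX sale €84 billion: the counterparty is a bank, so public deposits are unchanged → 0.
Net: 82 − 67 + 0 + 0 = +€15 billion.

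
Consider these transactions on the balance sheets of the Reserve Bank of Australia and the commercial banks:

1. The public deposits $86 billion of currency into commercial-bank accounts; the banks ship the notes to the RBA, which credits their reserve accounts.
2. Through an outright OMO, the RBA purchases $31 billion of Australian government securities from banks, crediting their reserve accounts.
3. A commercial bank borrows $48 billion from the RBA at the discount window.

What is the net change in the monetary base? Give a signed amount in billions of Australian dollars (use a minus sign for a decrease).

+$79 billion

Currency deposit $86 billion: just a shift between currency and reserves — both are base money → 0.
OMO purchase (from banks) $31 billion: RBA balance sheet expands → +$31B.
Discount-window loan $48 billion: RBA balance sheet expands → +$48B.
Net: 0 + 31 + 48 = +$79 billion.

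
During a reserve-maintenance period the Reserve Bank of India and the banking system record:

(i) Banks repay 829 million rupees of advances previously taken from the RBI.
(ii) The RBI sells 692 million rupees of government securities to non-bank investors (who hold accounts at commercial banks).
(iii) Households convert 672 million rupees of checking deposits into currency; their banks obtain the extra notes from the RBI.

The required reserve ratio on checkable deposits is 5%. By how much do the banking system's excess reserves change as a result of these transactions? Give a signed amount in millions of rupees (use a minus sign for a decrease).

-2124.8 million

Discount-window repayment 829 million rupees: reserves −829M, deposits 0.
Asset sale (to non-banks) 692 million rupees: reserves −692M, deposits −692M.
Currency withdrawal 672 million rupees: reserves −672M, deposits −672M.
Totals: Δreserves = −2193M, Δdeposits = −1364M.
Δrequired reserves = 5% × −1364M = −68.2M.
Δexcess reserves = Δreserves − Δrequired = −2193M − (−68.2M) = -2124.8 million.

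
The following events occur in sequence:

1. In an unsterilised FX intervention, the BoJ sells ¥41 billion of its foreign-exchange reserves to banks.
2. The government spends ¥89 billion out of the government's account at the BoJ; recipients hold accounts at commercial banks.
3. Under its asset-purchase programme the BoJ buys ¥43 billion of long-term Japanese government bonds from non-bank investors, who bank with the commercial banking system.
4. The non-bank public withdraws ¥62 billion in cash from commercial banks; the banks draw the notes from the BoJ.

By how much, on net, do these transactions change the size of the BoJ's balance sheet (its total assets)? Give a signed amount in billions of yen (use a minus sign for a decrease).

FX sale ¥41 billion: a BoJ asset is shed → −¥41B.
Government spending ¥89 billion: only the composition of liabilities changes → 0.
Asset purchase (from non-banks) ¥43 billion: a BoJ asset is acquired → +¥43B.
Currency withdrawal ¥62 billion: only the composition of liabilities changes → 0.
Net: −41 + 0 + 43 + 0 = +¥2 billion.

+¥2 billion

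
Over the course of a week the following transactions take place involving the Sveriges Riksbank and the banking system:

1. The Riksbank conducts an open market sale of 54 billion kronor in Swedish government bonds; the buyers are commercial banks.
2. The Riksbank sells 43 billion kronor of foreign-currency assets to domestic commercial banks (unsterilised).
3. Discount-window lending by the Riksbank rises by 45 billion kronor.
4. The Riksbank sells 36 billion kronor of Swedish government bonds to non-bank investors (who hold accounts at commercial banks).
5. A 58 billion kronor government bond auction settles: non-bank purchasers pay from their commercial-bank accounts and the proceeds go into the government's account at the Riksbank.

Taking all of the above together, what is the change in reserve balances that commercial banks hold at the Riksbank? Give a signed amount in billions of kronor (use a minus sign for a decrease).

-146 billion

OMO sale (to banks) 54 billion kronor: the buying banks pay out of their reserve balances → −54B.
FX sale 43 billion kronor: the buying banks pay out of their reserve balances → −43B.
Discount-window loan 45 billion kronor: the loan is credited to the bank's reserve account → +45B.
Asset sale (to non-banks) 36 billion kronor: the non-bank buyers' banks settle from reserves → −36B.
Government account inflow 58 billion kronor: funds move from bank reserves into the government account → −58B.
Net: −54 − 43 + 45 − 36 − 58 = -146 billion.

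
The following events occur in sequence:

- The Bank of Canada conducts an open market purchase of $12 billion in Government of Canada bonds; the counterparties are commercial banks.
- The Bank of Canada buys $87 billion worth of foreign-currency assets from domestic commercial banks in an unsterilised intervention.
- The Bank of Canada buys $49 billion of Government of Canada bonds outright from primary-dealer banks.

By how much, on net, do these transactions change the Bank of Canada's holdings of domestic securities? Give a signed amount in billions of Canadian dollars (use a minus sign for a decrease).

OMO purchase (from banks) $12 billion: securities added to the Bank of Canada's portfolio → +$12B.
FX purchase $87 billion: the Bank of Canada's securities portfolio is untouched → 0.
OMO purchase (from banks) $49 billion: securities added to the Bank of Canada's portfolio → +$49B.
Net: 12 + 0 + 49 = +$61 billion.

+$61 billion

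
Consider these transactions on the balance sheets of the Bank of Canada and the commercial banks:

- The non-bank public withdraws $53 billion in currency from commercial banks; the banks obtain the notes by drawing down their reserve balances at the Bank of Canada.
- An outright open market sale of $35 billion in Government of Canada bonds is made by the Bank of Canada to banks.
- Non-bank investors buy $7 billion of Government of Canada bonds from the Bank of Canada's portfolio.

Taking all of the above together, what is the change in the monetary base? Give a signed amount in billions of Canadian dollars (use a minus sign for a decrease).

Currency withdrawal $53 billion: just a shift between currency and reserves — both are base money → 0.
OMO sale (to banks) $35 billion: Bank of Canada balance sheet contracts → −$35B.
Asset sale (to non-banks) $7 billion: Bank of Canada balance sheet contracts → −$7B.
Net: 0 − 35 − 7 = -$42 billion.

-$42 billion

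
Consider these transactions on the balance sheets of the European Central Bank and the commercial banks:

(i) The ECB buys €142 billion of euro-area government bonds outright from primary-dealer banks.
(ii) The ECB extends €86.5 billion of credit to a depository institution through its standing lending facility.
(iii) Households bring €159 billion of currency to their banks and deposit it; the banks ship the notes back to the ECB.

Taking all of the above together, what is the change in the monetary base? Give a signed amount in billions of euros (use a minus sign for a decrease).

ECB balance sheet:
  Assets:      Securities +€142B, Loans to banks +€86.5B
  Liabilities: Bank reserves +€387.5B, Currency in circulation −€159B
Commercial banking system:
  Assets:      Reserves at CB +€387.5B, Securities −€142B
  Liabilities: Checkable deposits +€159B, Borrowings from CB +€86.5B
Monetary base = currency + reserves: −€159B + (+€387.5B) = +€228.5 billion.

+€228.5 billion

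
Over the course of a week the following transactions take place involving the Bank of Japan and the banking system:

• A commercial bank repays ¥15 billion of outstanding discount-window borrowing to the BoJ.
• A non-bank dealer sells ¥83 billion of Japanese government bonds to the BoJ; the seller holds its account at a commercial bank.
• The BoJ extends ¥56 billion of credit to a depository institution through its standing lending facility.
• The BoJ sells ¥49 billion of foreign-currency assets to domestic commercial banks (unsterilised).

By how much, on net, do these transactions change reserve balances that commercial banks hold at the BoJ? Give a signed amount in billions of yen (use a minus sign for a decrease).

+¥75 billion

BoJ balance sheet:
  Assets:      Securities +¥83B, Loans to banks +¥41B, Foreign assets −¥49B
  Liabilities: Bank reserves +¥75B
So the change in reserve balances that commercial banks hold at the BoJ is +¥75 billion.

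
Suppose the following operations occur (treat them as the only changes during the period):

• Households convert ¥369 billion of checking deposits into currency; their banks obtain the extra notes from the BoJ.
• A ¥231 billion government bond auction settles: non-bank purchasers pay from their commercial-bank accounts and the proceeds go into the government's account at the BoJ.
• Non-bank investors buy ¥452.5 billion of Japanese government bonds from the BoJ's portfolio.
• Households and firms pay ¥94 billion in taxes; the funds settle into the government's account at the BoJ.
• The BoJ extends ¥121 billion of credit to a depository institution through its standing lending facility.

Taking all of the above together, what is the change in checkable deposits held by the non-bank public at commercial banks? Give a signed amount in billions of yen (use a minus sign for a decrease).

Currency withdrawal ¥369 billion: non-bank counterparties' bank balances fall → −¥369B.
Government account inflow ¥231 billion: non-bank counterparties' bank balances fall → −¥231B.
Asset sale (to non-banks) ¥452.5 billion: non-bank counterparties' bank balances fall → −¥452.5B.
Government account inflow ¥94 billion: non-bank counterparties' bank balances fall → −¥94B.
Discount-window loan ¥121 billion: the counterparty is a bank, so public deposits are unchanged → 0.
Net: −369 − 231 − 452.5 − 94 + 0 = -¥1146.5 billion.

-¥1146.5 billion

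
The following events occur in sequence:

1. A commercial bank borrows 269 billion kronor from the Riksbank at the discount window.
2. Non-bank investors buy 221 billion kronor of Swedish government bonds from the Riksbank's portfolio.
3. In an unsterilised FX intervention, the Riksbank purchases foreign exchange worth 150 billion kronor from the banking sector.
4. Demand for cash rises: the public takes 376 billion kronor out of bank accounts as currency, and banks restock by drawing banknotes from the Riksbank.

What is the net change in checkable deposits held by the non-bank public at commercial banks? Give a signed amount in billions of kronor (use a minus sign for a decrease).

Discount-window loan 269 billion kronor: the counterparty is a bank, so public deposits are unchanged → 0.
Asset sale (to non-banks) 221 billion kronor: non-bank counterparties' bank balances fall → −221B.
FX purchase 150 billion kronor: the counterparty is a bank, so public deposits are unchanged → 0.
Currency withdrawal 376 billion kronor: non-bank counterparties' bank balances fall → −376B.
Net: 0 − 221 + 0 − 376 = -597 billion.

-597 billion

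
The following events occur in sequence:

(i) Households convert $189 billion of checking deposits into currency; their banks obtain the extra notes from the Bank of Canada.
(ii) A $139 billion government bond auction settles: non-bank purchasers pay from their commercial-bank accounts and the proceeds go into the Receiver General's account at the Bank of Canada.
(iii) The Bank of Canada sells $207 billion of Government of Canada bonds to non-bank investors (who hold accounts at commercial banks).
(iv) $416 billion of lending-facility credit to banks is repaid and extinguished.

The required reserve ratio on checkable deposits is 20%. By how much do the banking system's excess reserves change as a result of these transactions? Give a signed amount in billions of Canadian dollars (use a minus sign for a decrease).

-$844 billion

Currency withdrawal $189 billion: reserves −$189B, deposits −$189B.
Government account inflow $139 billion: reserves −$139B, deposits −$139B.
Asset sale (to non-banks) $207 billion: reserves −$207B, deposits −$207B.
Discount-window repayment $416 billion: reserves −$416B, deposits 0.
Totals: Δreserves = −$951B, Δdeposits = −$535B.
Δrequired reserves = 20% × −$535B = −$107B.
Δexcess reserves = Δreserves − Δrequired = −$951B − (−$107B) = -$844 billion.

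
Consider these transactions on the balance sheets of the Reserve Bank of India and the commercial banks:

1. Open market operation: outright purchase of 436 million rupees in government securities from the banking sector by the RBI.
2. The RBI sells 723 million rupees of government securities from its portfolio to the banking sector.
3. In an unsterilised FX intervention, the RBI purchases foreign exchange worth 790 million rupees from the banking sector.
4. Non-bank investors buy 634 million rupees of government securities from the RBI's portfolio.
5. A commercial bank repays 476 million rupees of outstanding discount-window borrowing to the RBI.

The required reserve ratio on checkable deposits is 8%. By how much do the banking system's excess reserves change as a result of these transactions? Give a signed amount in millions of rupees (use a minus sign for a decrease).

OMO purchase (from banks) 436 million rupees: reserves +436M, deposits 0.
OMO sale (to banks) 723 million rupees: reserves −723M, deposits 0.
FX purchase 790 million rupees: reserves +790M, deposits 0.
Asset sale (to non-banks) 634 million rupees: reserves −634M, deposits −634M.
Discount-window repayment 476 million rupees: reserves −476M, deposits 0.
Totals: Δreserves = −607M, Δdeposits = −634M.
Δrequired reserves = 8% × −634M = −50.72M.
Δexcess reserves = Δreserves − Δrequired = −607M − (−50.72M) = -556.28 million.

-556.28 million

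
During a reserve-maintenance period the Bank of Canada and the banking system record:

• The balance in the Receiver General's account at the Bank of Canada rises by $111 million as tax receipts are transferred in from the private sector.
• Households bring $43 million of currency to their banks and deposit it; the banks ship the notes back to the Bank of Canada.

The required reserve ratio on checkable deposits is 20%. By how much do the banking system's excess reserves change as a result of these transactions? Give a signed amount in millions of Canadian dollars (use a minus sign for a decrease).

-$54.4 million

Government account inflow $111 million: reserves −$111M, deposits −$111M.
Currency deposit $43 million: reserves +$43M, deposits +$43M.
Totals: Δreserves = −$68M, Δdeposits = −$68M.
Δrequired reserves = 20% × −$68M = −$13.6M.
Δexcess reserves = Δreserves − Δrequired = −$68M − (−$13.6M) = -$54.4 million.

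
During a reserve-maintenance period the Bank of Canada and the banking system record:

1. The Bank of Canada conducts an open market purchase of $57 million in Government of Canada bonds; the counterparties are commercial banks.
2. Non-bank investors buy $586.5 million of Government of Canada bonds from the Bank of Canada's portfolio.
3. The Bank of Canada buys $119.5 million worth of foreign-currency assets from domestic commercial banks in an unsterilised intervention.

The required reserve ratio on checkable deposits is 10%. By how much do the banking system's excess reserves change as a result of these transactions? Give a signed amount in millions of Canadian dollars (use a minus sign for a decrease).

-$351.35 million

OMO purchase (from banks) $57 million: reserves +$57M, deposits 0.
Asset sale (to non-banks) $586.5 million: reserves −$586.5M, deposits −$586.5M.
FX purchase $119.5 million: reserves +$119.5M, deposits 0.
Totals: Δreserves = −$410M, Δdeposits = −$586.5M.
Δrequired reserves = 10% × −$586.5M = −$58.65M.
Δexcess reserves = Δreserves − Δrequired = −$410M − (−$58.65M) = -$351.35 million.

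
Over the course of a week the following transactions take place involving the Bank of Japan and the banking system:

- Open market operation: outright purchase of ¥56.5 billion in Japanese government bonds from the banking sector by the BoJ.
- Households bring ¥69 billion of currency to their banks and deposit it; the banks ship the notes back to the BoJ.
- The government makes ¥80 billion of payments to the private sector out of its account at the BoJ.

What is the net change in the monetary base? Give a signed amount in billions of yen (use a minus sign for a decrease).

BoJ balance sheet:
  Assets:      Securities +¥56.5B
  Liabilities: Bank reserves +¥205.5B, Currency in circulation −¥69B, Government deposits −¥80B
Commercial banking system:
  Assets:      Reserves at CB +¥205.5B, Securities −¥56.5B
  Liabilities: Checkable deposits +¥149B
Monetary base = currency + reserves: −¥69B + (+¥205.5B) = +¥136.5 billion.

+¥136.5 billion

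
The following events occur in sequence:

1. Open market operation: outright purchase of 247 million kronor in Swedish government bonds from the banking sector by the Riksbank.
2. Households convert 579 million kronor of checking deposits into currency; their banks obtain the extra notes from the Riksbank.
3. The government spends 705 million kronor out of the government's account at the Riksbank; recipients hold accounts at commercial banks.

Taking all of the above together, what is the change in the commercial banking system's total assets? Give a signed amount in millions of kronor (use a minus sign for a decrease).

+126 million

OMO purchase (from banks) 247 million kronor: just an asset swap on bank balance sheets → 0.
Currency withdrawal 579 million kronor: bank balance sheets shrink → −579M.
Government spending 705 million kronor: bank balance sheets expand → +705M.
Net: 0 − 579 + 705 = +126 million.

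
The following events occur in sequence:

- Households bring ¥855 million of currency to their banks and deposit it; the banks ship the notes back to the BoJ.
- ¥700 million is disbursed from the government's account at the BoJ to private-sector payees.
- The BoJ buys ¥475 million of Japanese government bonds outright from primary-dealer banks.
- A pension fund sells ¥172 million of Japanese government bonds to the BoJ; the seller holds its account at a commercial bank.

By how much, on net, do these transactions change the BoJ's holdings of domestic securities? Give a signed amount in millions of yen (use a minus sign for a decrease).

Currency deposit ¥855 million: the BoJ's securities portfolio is untouched → 0.
Government spending ¥700 million: the BoJ's securities portfolio is untouched → 0.
OMO purchase (from banks) ¥475 million: securities added to the BoJ's portfolio → +¥475M.
Asset purchase (from non-banks) ¥172 million: securities added to the BoJ's portfolio → +¥172M.
Net: 0 + 0 + 475 + 172 = +¥647 million.

+¥647 million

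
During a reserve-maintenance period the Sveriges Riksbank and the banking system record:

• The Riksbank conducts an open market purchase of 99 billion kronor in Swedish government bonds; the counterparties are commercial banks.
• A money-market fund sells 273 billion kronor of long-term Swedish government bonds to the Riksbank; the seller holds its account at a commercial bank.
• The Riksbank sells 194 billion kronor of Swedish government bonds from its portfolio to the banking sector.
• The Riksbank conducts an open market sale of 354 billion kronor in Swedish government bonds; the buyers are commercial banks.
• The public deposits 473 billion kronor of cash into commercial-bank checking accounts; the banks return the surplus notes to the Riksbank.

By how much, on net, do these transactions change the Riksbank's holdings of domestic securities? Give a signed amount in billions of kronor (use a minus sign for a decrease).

-176 billion

OMO purchase (from banks) 99 billion kronor: securities added to the Riksbank's portfolio → +99B.
Asset purchase (from non-banks) 273 billion kronor: securities added to the Riksbank's portfolio → +273B.
OMO sale (to banks) 194 billion kronor: securities removed from the Riksbank's portfolio → −194B.
OMO sale (to banks) 354 billion kronor: securities removed from the Riksbank's portfolio → −354B.
Currency deposit 473 billion kronor: the Riksbank's securities portfolio is untouched → 0.
Net: 99 + 273 − 194 − 354 + 0 = -176 billion.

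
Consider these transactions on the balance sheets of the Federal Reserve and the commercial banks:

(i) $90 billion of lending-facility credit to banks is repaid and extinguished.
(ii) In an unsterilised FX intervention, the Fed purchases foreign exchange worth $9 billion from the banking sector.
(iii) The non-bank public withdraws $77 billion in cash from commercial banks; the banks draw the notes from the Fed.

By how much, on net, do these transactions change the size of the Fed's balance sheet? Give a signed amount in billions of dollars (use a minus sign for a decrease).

Discount-window repayment $90 billion: a Fed asset is shed → −$90B.
FX purchase $9 billion: a Fed asset is acquired → +$9B.
Currency withdrawal $77 billion: only the composition of liabilities changes → 0.
Net: −90 + 9 + 0 = -$81 billion.

-$81 billion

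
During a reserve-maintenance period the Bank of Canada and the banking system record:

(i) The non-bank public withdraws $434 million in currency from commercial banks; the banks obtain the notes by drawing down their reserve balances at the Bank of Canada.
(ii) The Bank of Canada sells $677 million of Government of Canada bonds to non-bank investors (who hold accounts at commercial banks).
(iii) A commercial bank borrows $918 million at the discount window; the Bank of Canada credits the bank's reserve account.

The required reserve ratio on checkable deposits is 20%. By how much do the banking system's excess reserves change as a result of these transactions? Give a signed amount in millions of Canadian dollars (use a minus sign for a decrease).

+$29.2 million

Currency withdrawal $434 million: reserves −$434M, deposits −$434M.
Asset sale (to non-banks) $677 million: reserves −$677M, deposits −$677M.
Discount-window loan $918 million: reserves +$918M, deposits 0.
Totals: Δreserves = −$193M, Δdeposits = −$1111M.
Δrequired reserves = 20% × −$1111M = −$222.2M.
Δexcess reserves = Δreserves − Δrequired = −$193M − (−$222.2M) = +$29.2 million.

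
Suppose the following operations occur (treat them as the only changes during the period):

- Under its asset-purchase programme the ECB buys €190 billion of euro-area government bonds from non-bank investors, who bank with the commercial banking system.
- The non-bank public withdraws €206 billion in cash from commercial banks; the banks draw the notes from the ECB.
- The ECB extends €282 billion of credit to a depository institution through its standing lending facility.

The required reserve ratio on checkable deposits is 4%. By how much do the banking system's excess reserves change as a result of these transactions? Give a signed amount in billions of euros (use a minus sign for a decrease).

+€266.64 billion

Asset purchase (from non-banks) €190 billion: reserves +€190B, deposits +€190B.
Currency withdrawal €206 billion: reserves −€206B, deposits −€206B.
Discount-window loan €282 billion: reserves +€282B, deposits 0.
Totals: Δreserves = +€266B, Δdeposits = −€16B.
Δrequired reserves = 4% × −€16B = −€0.64B.
Δexcess reserves = Δreserves − Δrequired = +€266B − (−€0.64B) = +€266.64 billion.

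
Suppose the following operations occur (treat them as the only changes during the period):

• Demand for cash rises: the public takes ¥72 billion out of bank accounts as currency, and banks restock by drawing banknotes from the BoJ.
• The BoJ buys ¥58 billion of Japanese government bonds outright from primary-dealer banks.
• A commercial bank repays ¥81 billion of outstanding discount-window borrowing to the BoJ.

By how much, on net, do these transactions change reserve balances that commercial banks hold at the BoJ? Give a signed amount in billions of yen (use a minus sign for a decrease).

-¥95 billion

BoJ balance sheet:
  Assets:      Securities +¥58B, Loans to banks −¥81B
  Liabilities: Bank reserves −¥95B, Currency in circulation +¥72B
Commercial banking system:
  Assets:      Reserves at CB −¥95B, Securities −¥58B
  Liabilities: Checkable deposits −¥72B, Borrowings from CB −¥81B
So the change in reserve balances that commercial banks hold at the BoJ is -¥95 billion.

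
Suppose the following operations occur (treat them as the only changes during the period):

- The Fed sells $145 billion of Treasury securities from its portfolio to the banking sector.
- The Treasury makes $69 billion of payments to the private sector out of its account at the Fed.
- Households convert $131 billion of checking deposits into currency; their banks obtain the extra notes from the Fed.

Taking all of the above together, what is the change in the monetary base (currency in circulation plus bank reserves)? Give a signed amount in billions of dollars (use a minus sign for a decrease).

OMO sale (to banks) $145 billion: Fed balance sheet contracts → −$145B.
Government spending $69 billion: a non-base liability converts back to reserves → +$69B.
Currency withdrawal $131 billion: just a shift between currency and reserves — both are base money → 0.
Net: −145 + 69 + 0 = -$76 billion.

-$76 billion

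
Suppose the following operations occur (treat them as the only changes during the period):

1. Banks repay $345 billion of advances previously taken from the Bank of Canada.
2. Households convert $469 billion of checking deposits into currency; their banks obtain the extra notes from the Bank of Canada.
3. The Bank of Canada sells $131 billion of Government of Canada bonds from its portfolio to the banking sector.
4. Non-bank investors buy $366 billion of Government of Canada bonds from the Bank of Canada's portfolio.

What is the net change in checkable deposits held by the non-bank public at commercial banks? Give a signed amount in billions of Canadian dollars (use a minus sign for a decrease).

-$835 billion

Discount-window repayment $345 billion: the counterparty is a bank, so public deposits are unchanged → 0.
Currency withdrawal $469 billion: non-bank counterparties' bank balances fall → −$469B.
OMO sale (to banks) $131 billion: the counterparty is a bank, so public deposits are unchanged → 0.
Asset sale (to non-banks) $366 billion: non-bank counterparties' bank balances fall → −$366B.
Net: 0 − 469 + 0 − 366 = -$835 billion.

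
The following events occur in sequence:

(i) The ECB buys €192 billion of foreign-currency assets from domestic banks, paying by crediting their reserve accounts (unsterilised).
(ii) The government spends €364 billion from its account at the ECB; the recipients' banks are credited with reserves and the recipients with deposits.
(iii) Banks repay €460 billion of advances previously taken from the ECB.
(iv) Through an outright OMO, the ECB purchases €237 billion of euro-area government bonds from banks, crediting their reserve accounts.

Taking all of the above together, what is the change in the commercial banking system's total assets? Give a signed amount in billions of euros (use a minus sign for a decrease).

FX purchase €192 billion: just an asset swap on bank balance sheets → 0.
Government spending €364 billion: bank balance sheets expand → +€364B.
Discount-window repayment €460 billion: bank balance sheets shrink → −€460B.
OMO purchase (from banks) €237 billion: just an asset swap on bank balance sheets → 0.
Net: 0 + 364 − 460 + 0 = -€96 billion.

-€96 billion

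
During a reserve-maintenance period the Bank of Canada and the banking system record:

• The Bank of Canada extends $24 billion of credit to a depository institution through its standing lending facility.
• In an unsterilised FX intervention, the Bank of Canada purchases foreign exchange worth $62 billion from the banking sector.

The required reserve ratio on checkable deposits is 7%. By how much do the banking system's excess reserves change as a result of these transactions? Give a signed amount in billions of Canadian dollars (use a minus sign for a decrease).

+$86 billion

Discount-window loan $24 billion: reserves +$24B, deposits 0.
FX purchase $62 billion: reserves +$62B, deposits 0.
Totals: Δreserves = +$86B, Δdeposits = 0.
Δrequired reserves = 7% × 0 = 0.
Δexcess reserves = Δreserves − Δrequired = +$86B − (0) = +$86 billion.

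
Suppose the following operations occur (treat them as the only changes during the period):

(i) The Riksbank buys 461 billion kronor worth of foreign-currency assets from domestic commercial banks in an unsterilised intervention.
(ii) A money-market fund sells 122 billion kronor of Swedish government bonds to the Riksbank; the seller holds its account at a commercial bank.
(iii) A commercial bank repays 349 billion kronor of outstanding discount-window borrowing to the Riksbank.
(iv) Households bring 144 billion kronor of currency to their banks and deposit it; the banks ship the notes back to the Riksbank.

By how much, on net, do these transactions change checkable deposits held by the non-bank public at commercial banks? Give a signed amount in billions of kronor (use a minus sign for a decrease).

FX purchase 461 billion kronor: the counterparty is a bank, so public deposits are unchanged → 0.
Asset purchase (from non-banks) 122 billion kronor: non-bank counterparties' bank balances rise → +122B.
Discount-window repayment 349 billion kronor: the counterparty is a bank, so public deposits are unchanged → 0.
Currency deposit 144 billion kronor: non-bank counterparties' bank balances rise → +144B.
Net: 0 + 122 + 0 + 144 = +266 billion.

+266 billion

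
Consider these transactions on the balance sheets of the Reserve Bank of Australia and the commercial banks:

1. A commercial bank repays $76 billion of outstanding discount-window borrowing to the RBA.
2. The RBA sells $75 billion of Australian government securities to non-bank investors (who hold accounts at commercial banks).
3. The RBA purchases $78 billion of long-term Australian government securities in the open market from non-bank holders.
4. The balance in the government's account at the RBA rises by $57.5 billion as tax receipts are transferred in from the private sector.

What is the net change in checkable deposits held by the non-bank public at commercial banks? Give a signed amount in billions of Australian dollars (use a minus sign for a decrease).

-$54.5 billion

Discount-window repayment $76 billion: the counterparty is a bank, so public deposits are unchanged → 0.
Asset sale (to non-banks) $75 billion: non-bank counterparties' bank balances fall → −$75B.
Asset purchase (from non-banks) $78 billion: non-bank counterparties' bank balances rise → +$78B.
Government account inflow $57.5 billion: non-bank counterparties' bank balances fall → −$57.5B.
Net: 0 − 75 + 78 − 57.5 = -$54.5 billion.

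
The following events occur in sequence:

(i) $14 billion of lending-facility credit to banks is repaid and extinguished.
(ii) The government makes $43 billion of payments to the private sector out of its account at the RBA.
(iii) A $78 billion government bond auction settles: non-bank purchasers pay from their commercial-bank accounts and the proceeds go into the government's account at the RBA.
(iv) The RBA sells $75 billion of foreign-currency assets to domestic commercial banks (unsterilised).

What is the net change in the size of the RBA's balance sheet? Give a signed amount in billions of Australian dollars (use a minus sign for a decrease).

-$89 billion

Discount-window repayment $14 billion: an RBA asset is shed → −$14B.
Government spending $43 billion: only the composition of liabilities changes → 0.
Government account inflow $78 billion: only the composition of liabilities changes → 0.
FX sale $75 billion: an RBA asset is shed → −$75B.
Net: −14 + 0 + 0 − 75 = -$89 billion.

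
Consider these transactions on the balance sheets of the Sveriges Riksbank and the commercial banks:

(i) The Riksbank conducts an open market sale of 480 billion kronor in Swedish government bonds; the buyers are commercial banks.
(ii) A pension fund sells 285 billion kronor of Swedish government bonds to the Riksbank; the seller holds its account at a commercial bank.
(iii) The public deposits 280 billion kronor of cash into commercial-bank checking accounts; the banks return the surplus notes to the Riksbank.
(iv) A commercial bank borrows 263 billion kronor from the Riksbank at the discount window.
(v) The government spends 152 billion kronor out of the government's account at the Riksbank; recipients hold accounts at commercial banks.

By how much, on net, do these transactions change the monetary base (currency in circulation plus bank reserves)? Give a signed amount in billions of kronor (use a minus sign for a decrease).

+220 billion

Riksbank balance sheet:
  Assets:      Securities −195B, Loans to banks +263B
  Liabilities: Bank reserves +500B, Currency in circulation −280B, Government deposits −152B
Commercial banking system:
  Assets:      Reserves at CB +500B, Securities +480B
  Liabilities: Checkable deposits +717B, Borrowings from CB +263B
Monetary base = currency + reserves: −280B + (+500B) = +220 billion.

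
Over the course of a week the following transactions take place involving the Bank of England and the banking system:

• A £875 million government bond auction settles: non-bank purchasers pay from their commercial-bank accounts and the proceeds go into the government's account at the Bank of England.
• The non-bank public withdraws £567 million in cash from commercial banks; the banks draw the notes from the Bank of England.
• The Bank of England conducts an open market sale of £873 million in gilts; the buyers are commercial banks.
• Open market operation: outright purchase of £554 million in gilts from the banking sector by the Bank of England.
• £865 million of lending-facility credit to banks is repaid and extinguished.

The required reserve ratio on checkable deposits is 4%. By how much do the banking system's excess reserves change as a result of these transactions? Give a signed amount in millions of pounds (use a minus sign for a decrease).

Government account inflow £875 million: reserves −£875M, deposits −£875M.
Currency withdrawal £567 million: reserves −£567M, deposits −£567M.
OMO sale (to banks) £873 million: reserves −£873M, deposits 0.
OMO purchase (from banks) £554 million: reserves +£554M, deposits 0.
Discount-window repayment £865 million: reserves −£865M, deposits 0.
Totals: Δreserves = −£2626M, Δdeposits = −£1442M.
Δrequired reserves = 4% × −£1442M = −£57.68M.
Δexcess reserves = Δreserves − Δrequired = −£2626M − (−£57.68M) = -£2568.32 million.

-£2568.32 million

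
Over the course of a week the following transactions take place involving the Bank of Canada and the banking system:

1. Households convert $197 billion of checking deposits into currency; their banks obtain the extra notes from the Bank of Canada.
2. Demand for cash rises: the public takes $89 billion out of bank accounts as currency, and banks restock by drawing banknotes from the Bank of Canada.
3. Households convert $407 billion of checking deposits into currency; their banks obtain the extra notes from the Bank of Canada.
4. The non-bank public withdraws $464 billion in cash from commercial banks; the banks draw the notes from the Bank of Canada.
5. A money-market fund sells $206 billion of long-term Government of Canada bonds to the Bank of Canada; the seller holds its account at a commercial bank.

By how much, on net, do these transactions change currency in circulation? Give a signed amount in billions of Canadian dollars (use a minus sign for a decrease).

Bank of Canada balance sheet:
  Assets:      Securities +$206B
  Liabilities: Bank reserves −$951B, Currency in circulation +$1157B
So the change in currency in circulation is +$1157 billion.

+$1157 billion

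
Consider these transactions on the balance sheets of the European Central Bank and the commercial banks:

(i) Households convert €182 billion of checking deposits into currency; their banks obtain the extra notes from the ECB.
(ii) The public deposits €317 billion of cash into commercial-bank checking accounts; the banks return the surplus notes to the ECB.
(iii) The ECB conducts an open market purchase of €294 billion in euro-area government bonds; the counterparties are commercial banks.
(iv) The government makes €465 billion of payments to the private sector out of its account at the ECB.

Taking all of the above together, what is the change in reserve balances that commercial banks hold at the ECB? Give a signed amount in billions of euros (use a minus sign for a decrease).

+€894 billion

Currency withdrawal €182 billion: banks swap reserves for currency → −€182B.
Currency deposit €317 billion: returned notes are swapped for reserve credit → +€317B.
OMO purchase (from banks) €294 billion: the ECB pays by crediting reserve accounts → +€294B.
Government spending €465 billion: government payments flow into bank reserve accounts → +€465B.
Net: −182 + 317 + 294 + 465 = +€894 billion.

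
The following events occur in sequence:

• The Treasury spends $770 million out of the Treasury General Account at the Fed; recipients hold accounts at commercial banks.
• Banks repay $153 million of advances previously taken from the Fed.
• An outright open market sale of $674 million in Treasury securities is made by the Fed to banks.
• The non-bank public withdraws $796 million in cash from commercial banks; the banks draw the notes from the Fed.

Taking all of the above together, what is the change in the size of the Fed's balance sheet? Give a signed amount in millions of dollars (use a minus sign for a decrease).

Fed balance sheet:
  Assets:      Securities −$674M, Loans to banks −$153M
  Liabilities: Bank reserves −$853M, Currency in circulation +$796M, Government deposits −$770M
Change in total Fed assets = -$827 million.

-$827 million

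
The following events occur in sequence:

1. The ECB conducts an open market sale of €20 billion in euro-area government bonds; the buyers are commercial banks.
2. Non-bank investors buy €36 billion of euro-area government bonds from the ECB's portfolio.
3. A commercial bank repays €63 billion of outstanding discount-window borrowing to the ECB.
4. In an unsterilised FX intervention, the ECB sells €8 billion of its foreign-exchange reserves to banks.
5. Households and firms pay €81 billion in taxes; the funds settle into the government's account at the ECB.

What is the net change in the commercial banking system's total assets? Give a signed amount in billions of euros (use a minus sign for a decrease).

-€180 billion

OMO sale (to banks) €20 billion: just an asset swap on bank balance sheets → 0.
Asset sale (to non-banks) €36 billion: bank balance sheets shrink → −€36B.
Discount-window repayment €63 billion: bank balance sheets shrink → −€63B.
FX sale €8 billion: just an asset swap on bank balance sheets → 0.
Government account inflow €81 billion: bank balance sheets shrink → −€81B.
Net: 0 − 36 − 63 + 0 − 81 = -€180 billion.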